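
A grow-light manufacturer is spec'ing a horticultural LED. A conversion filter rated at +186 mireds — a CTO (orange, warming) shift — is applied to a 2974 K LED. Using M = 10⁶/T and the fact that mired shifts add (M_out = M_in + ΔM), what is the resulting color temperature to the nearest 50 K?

M_in = 10⁶/2974 = 336.25 mireds.
M_out = 336.25 + (+186) = 522.25 mireds.
T_out = 10⁶/522.25 = 1914.8 K → 1900 K.

1900 K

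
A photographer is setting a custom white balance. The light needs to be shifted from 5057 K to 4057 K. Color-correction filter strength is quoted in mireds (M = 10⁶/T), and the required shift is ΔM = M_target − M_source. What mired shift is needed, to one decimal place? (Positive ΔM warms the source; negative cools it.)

M_source = 10⁶/5057 = 197.746; M_target = 10⁶/4057 = 246.488.
ΔM = 246.488 − 197.746 = 48.742 → +48.7 mireds, a warming shift.

+48.7 mireds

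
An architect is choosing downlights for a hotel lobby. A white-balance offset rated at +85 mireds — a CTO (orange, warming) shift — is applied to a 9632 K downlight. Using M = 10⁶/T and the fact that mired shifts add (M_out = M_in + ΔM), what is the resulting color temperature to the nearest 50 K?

M_in = 10⁶/9632 = 103.82 mireds.
M_out = 103.82 + (+85) = 188.82 mireds.
T_out = 10⁶/188.82 = 5296.0 K → 5300 K.

5300 K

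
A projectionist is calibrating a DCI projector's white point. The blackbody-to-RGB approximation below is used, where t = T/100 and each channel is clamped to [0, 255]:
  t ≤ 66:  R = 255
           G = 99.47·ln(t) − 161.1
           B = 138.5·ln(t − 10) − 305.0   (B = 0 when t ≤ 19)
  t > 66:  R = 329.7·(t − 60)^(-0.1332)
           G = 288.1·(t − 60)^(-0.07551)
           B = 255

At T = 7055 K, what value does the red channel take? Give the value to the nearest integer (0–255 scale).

t = 7055/100 = 70.55; the t > 66 branch applies.
R = 329.7·(70.55 − 60)^(-0.1332) = 329.7·10.55^(-0.1332) = 329.7·0.73064 = 240.892.
Rounded: 241.

241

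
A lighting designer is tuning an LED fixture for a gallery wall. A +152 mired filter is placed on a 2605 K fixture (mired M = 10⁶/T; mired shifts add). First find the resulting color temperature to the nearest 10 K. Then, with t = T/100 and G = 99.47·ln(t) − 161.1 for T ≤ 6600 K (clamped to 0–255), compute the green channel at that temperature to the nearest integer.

130

M_in = 10⁶/2605 = 383.88; M_out = 383.88 + (+152) = 535.88.
T_out = 10⁶/535.88 = 1866.1 K → 1870 K; t = 18.7.
G = 99.47·ln 18.7 − 161.1 = 99.47·2.9285 − 161.1 = 130.200.
Rounded: 130.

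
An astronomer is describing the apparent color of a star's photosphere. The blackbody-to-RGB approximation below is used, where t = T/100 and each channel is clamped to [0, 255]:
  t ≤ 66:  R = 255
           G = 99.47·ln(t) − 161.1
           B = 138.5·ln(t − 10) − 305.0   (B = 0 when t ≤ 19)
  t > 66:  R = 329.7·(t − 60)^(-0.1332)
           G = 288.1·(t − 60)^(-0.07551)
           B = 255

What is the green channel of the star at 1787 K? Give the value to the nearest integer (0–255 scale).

t = 1787/100 = 17.87; the t ≤ 66 branch applies.
G = 99.47·ln 17.87 − 161.1 = 99.47·2.8831 − 161.1 = 125.684.
Rounded: 126.

126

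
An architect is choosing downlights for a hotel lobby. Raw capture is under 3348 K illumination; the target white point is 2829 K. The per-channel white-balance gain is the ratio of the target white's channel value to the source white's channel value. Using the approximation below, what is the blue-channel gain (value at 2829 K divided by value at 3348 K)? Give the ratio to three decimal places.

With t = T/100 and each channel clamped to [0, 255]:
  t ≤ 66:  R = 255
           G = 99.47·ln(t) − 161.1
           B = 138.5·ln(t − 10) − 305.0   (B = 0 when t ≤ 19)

At 3348 K (t = 33.48):
  B = 138.5·ln(33.48 − 10) − 305.0 = 138.5·ln 23.48 − 305.0 = 138.5·3.1561 − 305.0 = 132.127.
At 2829 K (t = 28.29):
  B = 138.5·ln(28.29 − 10) − 305.0 = 138.5·ln 18.29 − 305.0 = 138.5·2.9064 − 305.0 = 97.530.
Gain = 97.530 / 132.127 = 0.7382 → 0.738.

0.738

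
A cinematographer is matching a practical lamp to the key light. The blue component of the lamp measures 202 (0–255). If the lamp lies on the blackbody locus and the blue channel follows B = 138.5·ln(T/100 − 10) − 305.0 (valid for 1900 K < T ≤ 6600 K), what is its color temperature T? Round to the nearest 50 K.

ln(t − 10) = (202 + 305.0) / 138.5 = 3.6606.
t − 10 = e^3.6606 = 38.887, so t = 48.887.
T = 100·t = 4889 K → 4900 K to the nearest 50 K.

4900 K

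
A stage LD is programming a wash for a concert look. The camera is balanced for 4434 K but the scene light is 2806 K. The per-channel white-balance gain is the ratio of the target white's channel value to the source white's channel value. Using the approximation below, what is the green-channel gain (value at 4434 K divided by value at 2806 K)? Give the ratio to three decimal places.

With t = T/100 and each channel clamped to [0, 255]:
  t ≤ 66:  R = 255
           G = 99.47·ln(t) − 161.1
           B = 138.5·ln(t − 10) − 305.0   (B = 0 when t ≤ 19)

1.267

At 2806 K (t = 28.06):
  G = 99.47·ln 28.06 − 161.1 = 99.47·3.3343 − 161.1 = 170.567.
At 4434 K (t = 44.34):
  G = 99.47·ln 44.34 − 161.1 = 99.47·3.7919 − 161.1 = 216.079.
Gain = 216.079 / 170.567 = 1.2668 → 1.267.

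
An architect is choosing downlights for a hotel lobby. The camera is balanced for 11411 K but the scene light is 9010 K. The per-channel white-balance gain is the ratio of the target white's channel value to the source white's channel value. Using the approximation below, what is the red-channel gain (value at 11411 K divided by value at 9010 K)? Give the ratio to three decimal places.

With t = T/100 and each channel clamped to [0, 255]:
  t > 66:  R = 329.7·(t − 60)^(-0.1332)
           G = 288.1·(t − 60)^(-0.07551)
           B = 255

0.925

At 9010 K (t = 90.1):
  R = 329.7·(90.1 − 60)^(-0.1332) = 329.7·30.1^(-0.1332) = 329.7·0.63541 = 209.495.
At 11411 K (t = 114.11):
  R = 329.7·(114.11 − 60)^(-0.1332) = 329.7·54.11^(-0.1332) = 329.7·0.58766 = 193.752.
Gain = 193.752 / 209.495 = 0.9249 → 0.925.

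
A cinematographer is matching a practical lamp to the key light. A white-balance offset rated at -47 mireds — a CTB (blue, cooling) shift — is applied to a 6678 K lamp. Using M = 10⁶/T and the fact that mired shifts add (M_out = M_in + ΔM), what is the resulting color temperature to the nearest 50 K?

M_in = 10⁶/6678 = 149.75 mireds.
M_out = 149.75 + (-47) = 102.75 mireds.
T_out = 10⁶/102.75 = 9732.8 K → 9750 K.

9750 K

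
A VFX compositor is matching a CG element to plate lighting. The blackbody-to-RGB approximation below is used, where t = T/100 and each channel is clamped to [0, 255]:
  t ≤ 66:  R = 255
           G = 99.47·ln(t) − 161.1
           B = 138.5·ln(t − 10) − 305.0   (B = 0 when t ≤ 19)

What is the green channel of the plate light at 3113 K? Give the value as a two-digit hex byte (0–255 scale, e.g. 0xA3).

0xB5

t = 3113/100 = 31.13; the t ≤ 66 branch applies.
G = 99.47·ln 31.13 − 161.1 = 99.47·3.4382 − 161.1 = 180.895.
Rounded: 181; in hex, 0xB5.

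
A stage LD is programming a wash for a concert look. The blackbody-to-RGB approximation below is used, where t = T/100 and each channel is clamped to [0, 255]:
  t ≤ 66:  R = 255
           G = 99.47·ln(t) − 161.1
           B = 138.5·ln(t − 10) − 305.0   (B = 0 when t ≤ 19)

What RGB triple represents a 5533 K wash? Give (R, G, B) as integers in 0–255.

(255, 238, 223)

t = 5533/100 = 55.33; the t ≤ 66 branch applies.
R = 255 by definition for t ≤ 66.
G = 99.47·ln 55.33 − 161.1 = 99.47·4.0133 − 161.1 = 238.104.
B = 138.5·ln(55.33 − 10) − 305.0 = 138.5·ln 45.33 − 305.0 = 138.5·3.8140 − 305.0 = 223.235.
Rounded: (255, 238, 223).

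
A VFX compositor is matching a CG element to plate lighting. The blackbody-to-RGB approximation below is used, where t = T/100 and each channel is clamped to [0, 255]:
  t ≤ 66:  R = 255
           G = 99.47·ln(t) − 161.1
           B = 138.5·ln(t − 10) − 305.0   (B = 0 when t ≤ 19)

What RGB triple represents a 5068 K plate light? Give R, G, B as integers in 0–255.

R=255, G=229, B=208

t = 5068/100 = 50.68; the t ≤ 66 branch applies.
R = 255 by definition for t ≤ 66.
G = 99.47·ln 50.68 − 161.1 = 99.47·3.9255 − 161.1 = 229.373.
B = 138.5·ln(50.68 − 10) − 305.0 = 138.5·ln 40.68 − 305.0 = 138.5·3.7057 − 305.0 = 208.245.
Rounded: (255, 229, 208).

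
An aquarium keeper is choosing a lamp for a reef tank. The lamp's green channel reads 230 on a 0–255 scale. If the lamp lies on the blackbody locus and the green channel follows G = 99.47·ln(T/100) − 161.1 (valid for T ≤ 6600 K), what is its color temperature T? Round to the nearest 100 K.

ln t = (230 + 161.1) / 99.47 = 3.9318.
t = e^3.9318 = 51.001.
T = 100·t = 5100 K → 5100 K to the nearest 100 K.

5100 K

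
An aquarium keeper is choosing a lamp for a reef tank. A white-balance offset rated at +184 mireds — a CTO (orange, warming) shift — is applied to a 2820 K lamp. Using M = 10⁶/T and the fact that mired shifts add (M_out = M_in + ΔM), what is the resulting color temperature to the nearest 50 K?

M_in = 10⁶/2820 = 354.61 mireds.
M_out = 354.61 + (+184) = 538.61 mireds.
T_out = 10⁶/538.61 = 1856.6 K → 1850 K.

1850 K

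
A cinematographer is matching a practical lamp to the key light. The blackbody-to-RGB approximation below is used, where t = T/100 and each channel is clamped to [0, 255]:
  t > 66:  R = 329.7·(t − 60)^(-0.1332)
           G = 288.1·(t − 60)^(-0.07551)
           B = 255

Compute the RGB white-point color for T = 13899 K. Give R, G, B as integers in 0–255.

t = 13899/100 = 138.99; the t > 66 branch applies.
R = 329.7·(138.99 − 60)^(-0.1332) = 329.7·78.99^(-0.1332) = 329.7·0.55878 = 184.231.
G = 288.1·(138.99 − 60)^(-0.07551) = 288.1·78.99^(-0.07551) = 288.1·0.71898 = 207.137.
B = 255 by definition for t > 66.
Rounded: (184, 207, 255).

R=184, G=207, B=255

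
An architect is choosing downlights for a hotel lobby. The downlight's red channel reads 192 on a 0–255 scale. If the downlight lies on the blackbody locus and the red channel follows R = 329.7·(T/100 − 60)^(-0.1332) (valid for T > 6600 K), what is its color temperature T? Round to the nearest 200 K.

11800 K

(t − 60)^(-0.1332) = 192/329.7 = 0.58235.
t − 60 = 0.58235^(1/-0.1332) = 0.58235^(-7.508) = 57.929, so t = 117.929.
T = 100·t = 11793 K → 11800 K to the nearest 200 K.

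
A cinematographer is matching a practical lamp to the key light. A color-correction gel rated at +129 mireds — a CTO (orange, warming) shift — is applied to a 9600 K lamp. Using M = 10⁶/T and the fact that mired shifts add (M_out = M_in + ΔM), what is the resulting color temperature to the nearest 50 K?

M_in = 10⁶/9600 = 104.17 mireds.
M_out = 104.17 + (+129) = 233.17 mireds.
T_out = 10⁶/233.17 = 4288.8 K → 4300 K.

4300 K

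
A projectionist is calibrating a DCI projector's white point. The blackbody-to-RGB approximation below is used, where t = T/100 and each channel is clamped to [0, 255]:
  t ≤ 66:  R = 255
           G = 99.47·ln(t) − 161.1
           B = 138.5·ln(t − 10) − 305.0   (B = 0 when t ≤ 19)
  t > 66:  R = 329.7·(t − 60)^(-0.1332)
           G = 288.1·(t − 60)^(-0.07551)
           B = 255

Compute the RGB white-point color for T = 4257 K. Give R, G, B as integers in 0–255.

R=255, G=212, B=177

t = 4257/100 = 42.57; the t ≤ 66 branch applies.
R = 255 by definition for t ≤ 66.
G = 99.47·ln 42.57 − 161.1 = 99.47·3.7511 − 161.1 = 212.027.
B = 138.5·ln(42.57 − 10) − 305.0 = 138.5·ln 32.57 − 305.0 = 138.5·3.4834 − 305.0 = 177.450.
Rounded: (255, 212, 177).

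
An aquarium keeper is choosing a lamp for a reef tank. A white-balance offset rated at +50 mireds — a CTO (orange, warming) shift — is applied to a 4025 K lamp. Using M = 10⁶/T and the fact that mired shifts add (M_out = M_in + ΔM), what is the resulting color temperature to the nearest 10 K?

3350 K

M_in = 10⁶/4025 = 248.45 mireds.
M_out = 248.45 + (+50) = 298.45 mireds.
T_out = 10⁶/298.45 = 3350.7 K → 3350 K.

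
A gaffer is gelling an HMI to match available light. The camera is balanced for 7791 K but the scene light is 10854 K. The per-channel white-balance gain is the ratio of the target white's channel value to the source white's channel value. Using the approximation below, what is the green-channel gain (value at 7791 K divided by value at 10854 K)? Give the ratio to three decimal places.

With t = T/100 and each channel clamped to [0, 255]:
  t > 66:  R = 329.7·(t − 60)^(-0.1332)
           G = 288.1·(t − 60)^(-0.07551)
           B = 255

At 10854 K (t = 108.54):
  G = 288.1·(108.54 − 60)^(-0.07551) = 288.1·48.54^(-0.07551) = 288.1·0.74590 = 214.895.
At 7791 K (t = 77.91):
  G = 288.1·(77.91 − 60)^(-0.07551) = 288.1·17.91^(-0.07551) = 288.1·0.80423 = 231.698.
Gain = 231.698 / 214.895 = 1.0782 → 1.078.

1.078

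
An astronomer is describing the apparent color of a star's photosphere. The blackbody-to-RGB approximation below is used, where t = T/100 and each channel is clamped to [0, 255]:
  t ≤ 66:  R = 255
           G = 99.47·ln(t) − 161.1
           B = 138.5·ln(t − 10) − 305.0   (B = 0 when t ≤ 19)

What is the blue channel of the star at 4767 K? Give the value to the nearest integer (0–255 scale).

198

t = 4767/100 = 47.67; the t ≤ 66 branch applies.
B = 138.5·ln(47.67 − 10) − 305.0 = 138.5·ln 37.67 − 305.0 = 138.5·3.6289 − 305.0 = 197.598.
Rounded: 198.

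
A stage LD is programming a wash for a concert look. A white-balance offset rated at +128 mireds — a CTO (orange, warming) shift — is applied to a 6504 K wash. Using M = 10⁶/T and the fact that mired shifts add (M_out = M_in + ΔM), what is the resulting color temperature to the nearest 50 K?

M_in = 10⁶/6504 = 153.75 mireds.
M_out = 153.75 + (+128) = 281.75 mireds.
T_out = 10⁶/281.75 = 3549.2 K → 3550 K.

3550 K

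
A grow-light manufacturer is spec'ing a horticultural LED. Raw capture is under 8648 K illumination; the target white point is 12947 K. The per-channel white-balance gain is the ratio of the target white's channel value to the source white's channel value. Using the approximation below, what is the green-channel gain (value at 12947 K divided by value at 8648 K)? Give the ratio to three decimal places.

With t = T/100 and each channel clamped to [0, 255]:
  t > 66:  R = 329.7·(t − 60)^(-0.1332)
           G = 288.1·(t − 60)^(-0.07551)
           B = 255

0.930

At 8648 K (t = 86.48):
  G = 288.1·(86.48 − 60)^(-0.07551) = 288.1·26.48^(-0.07551) = 288.1·0.78083 = 224.957.
At 12947 K (t = 129.47):
  G = 288.1·(129.47 − 60)^(-0.07551) = 288.1·69.47^(-0.07551) = 288.1·0.72598 = 209.155.
Gain = 209.155 / 224.957 = 0.9298 → 0.930.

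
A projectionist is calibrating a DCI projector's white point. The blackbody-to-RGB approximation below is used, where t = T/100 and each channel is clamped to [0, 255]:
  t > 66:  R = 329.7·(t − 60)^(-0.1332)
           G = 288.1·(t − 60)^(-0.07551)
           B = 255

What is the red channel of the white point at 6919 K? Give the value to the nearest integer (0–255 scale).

t = 6919/100 = 69.19; the t > 66 branch applies.
R = 329.7·(69.19 − 60)^(-0.1332) = 329.7·9.19^(-0.1332) = 329.7·0.74419 = 245.361.
Rounded: 245.

245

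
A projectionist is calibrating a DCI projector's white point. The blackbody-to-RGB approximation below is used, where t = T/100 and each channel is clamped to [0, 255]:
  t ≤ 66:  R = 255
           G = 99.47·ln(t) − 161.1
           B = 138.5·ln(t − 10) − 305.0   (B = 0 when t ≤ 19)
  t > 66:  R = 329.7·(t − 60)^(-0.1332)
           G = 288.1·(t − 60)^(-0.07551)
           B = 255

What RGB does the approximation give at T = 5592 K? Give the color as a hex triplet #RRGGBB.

#FFEFE1

t = 5592/100 = 55.92; the t ≤ 66 branch applies.
R = 255 by definition for t ≤ 66.
G = 99.47·ln 55.92 − 161.1 = 99.47·4.0239 − 161.1 = 239.160.
B = 138.5·ln(55.92 − 10) − 305.0 = 138.5·ln 45.92 − 305.0 = 138.5·3.8269 − 305.0 = 225.026.
Rounded: (255, 239, 225).
In hex: #FFEFE1.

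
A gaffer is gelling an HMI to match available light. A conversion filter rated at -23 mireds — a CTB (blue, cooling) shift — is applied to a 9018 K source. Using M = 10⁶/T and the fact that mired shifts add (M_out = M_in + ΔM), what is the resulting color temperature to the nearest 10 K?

11380 K

M_in = 10⁶/9018 = 110.89 mireds.
M_out = 110.89 + (-23) = 87.89 mireds.
T_out = 10⁶/87.89 = 11377.9 K → 11380 K.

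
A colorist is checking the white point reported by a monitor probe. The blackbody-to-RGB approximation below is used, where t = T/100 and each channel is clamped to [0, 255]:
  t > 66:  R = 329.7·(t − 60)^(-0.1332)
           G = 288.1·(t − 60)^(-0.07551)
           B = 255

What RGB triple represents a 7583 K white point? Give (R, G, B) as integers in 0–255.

(228, 234, 255)

t = 7583/100 = 75.83; the t > 66 branch applies.
R = 329.7·(75.83 − 60)^(-0.1332) = 329.7·15.83^(-0.1332) = 329.7·0.69220 = 228.217.
G = 288.1·(75.83 − 60)^(-0.07551) = 288.1·15.83^(-0.07551) = 288.1·0.81176 = 233.868.
B = 255 by definition for t > 66.
Rounded: (228, 234, 255).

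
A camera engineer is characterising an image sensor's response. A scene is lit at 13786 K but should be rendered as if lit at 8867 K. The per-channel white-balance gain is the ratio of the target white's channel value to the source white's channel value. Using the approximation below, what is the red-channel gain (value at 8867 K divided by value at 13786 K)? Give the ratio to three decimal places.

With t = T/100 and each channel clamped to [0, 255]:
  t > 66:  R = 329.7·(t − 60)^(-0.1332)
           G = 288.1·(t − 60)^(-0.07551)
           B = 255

1.142

At 13786 K (t = 137.86):
  R = 329.7·(137.86 − 60)^(-0.1332) = 329.7·77.86^(-0.1332) = 329.7·0.55986 = 184.585.
At 8867 K (t = 88.67):
  R = 329.7·(88.67 − 60)^(-0.1332) = 329.7·28.67^(-0.1332) = 329.7·0.63954 = 210.858.
Gain = 210.858 / 184.585 = 1.1423 → 1.142.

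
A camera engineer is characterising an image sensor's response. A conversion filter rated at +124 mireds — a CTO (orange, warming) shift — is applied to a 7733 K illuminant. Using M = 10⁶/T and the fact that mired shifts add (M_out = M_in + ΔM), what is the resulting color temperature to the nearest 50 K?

3950 K

M_in = 10⁶/7733 = 129.32 mireds.
M_out = 129.32 + (+124) = 253.32 mireds.
T_out = 10⁶/253.32 = 3947.6 K → 3950 K.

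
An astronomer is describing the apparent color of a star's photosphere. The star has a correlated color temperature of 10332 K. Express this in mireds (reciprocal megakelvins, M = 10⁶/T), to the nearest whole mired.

97 mireds

M = 10⁶ / 10332 = 96.787 → 97 mireds.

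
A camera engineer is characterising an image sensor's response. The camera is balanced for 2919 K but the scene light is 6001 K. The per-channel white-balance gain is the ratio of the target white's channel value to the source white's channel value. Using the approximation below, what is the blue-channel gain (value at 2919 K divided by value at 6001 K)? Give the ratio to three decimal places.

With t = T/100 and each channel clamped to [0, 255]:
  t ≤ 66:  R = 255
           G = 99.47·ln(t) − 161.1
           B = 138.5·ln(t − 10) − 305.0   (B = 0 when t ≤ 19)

At 6001 K (t = 60.01):
  B = 138.5·ln(60.01 − 10) − 305.0 = 138.5·ln 50.01 − 305.0 = 138.5·3.9122 − 305.0 = 236.843.
At 2919 K (t = 29.19):
  B = 138.5·ln(29.19 − 10) − 305.0 = 138.5·ln 19.19 − 305.0 = 138.5·2.9544 − 305.0 = 104.183.
Gain = 104.183 / 236.843 = 0.4399 → 0.440.

0.440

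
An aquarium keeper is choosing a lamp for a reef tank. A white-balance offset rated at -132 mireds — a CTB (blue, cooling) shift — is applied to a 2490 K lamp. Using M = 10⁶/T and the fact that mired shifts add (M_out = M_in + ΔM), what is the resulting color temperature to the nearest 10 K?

3710 K

M_in = 10⁶/2490 = 401.61 mireds.
M_out = 401.61 + (-132) = 269.61 mireds.
T_out = 10⁶/269.61 = 3709.1 K → 3710 K.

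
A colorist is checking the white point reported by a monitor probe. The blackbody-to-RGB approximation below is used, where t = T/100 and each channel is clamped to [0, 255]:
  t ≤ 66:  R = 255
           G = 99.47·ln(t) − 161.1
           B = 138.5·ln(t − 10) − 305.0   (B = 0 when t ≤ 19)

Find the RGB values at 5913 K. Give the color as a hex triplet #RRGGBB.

#FFF5EA

t = 5913/100 = 59.13; the t ≤ 66 branch applies.
R = 255 by definition for t ≤ 66.
G = 99.47·ln 59.13 − 161.1 = 99.47·4.0797 − 161.1 = 244.712.
B = 138.5·ln(59.13 − 10) − 305.0 = 138.5·ln 49.13 − 305.0 = 138.5·3.8945 − 305.0 = 234.384.
Rounded: (255, 245, 234).
In hex: #FFF5EA.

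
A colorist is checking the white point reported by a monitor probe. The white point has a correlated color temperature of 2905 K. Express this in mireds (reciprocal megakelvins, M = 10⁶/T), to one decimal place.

344.2 mireds

M = 10⁶ / 2905 = 344.234 → 344.2 mireds.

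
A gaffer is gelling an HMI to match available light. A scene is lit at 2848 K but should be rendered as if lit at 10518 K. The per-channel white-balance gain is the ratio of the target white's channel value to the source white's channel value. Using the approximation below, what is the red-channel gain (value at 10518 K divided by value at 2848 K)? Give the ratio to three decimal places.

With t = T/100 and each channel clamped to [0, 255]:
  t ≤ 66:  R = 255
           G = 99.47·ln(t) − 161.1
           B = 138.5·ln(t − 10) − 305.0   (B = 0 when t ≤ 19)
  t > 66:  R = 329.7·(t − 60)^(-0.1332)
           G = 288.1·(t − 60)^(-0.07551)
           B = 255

0.778

At 2848 K (t = 28.48):
  R = 255 by definition for t ≤ 66.
At 10518 K (t = 105.18):
  R = 329.7·(105.18 − 60)^(-0.1332) = 329.7·45.18^(-0.1332) = 329.7·0.60195 = 198.463.
Gain = 198.463 / 255.000 = 0.7783 → 0.778.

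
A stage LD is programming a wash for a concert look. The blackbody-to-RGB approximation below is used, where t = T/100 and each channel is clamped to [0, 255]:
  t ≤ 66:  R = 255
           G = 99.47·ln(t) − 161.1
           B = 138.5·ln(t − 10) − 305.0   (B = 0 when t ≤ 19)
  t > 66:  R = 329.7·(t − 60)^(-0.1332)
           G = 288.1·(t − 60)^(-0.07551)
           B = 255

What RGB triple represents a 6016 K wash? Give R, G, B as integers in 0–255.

R=255, G=246, B=237

t = 6016/100 = 60.16; the t ≤ 66 branch applies.
R = 255 by definition for t ≤ 66.
G = 99.47·ln 60.16 − 161.1 = 99.47·4.0970 − 161.1 = 246.429.
B = 138.5·ln(60.16 − 10) − 305.0 = 138.5·ln 50.16 − 305.0 = 138.5·3.9152 − 305.0 = 237.258.
Rounded: (255, 246, 237).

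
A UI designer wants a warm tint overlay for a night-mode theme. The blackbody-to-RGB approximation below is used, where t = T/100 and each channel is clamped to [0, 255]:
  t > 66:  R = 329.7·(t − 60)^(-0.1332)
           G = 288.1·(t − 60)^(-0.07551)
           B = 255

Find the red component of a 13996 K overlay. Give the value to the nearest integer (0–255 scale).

184

t = 13996/100 = 139.96; the t > 66 branch applies.
R = 329.7·(139.96 − 60)^(-0.1332) = 329.7·79.96^(-0.1332) = 329.7·0.55788 = 183.932.
Rounded: 184.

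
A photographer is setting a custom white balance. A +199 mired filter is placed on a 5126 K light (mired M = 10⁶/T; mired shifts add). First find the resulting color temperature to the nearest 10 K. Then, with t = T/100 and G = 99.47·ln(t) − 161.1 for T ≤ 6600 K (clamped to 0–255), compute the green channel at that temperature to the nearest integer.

M_in = 10⁶/5126 = 195.08; M_out = 195.08 + (+199) = 394.08.
T_out = 10⁶/394.08 = 2537.5 K → 2540 K; t = 25.4.
G = 99.47·ln 25.4 − 161.1 = 99.47·3.2347 − 161.1 = 160.661.
Rounded: 161.

161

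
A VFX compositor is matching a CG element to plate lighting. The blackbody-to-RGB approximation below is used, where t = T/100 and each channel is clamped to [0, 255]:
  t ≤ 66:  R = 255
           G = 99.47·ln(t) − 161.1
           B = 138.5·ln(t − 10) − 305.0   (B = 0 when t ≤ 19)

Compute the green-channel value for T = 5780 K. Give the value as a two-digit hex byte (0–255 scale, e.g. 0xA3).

t = 5780/100 = 57.8; the t ≤ 66 branch applies.
G = 99.47·ln 57.8 − 161.1 = 99.47·4.0570 − 161.1 = 242.449.
Rounded: 242; in hex, 0xF2.

0xF2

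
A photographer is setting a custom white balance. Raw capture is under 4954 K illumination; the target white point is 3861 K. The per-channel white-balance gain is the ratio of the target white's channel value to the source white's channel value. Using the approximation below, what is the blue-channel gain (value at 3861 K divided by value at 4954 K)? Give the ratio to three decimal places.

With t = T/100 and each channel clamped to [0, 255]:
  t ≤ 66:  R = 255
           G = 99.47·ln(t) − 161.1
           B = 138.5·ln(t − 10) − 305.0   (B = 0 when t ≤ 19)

0.781

At 4954 K (t = 49.54):
  B = 138.5·ln(49.54 − 10) − 305.0 = 138.5·ln 39.54 − 305.0 = 138.5·3.6773 − 305.0 = 204.308.
At 3861 K (t = 38.61):
  B = 138.5·ln(38.61 − 10) − 305.0 = 138.5·ln 28.61 − 305.0 = 138.5·3.3538 − 305.0 = 159.495.
Gain = 159.495 / 204.308 = 0.7807 → 0.781.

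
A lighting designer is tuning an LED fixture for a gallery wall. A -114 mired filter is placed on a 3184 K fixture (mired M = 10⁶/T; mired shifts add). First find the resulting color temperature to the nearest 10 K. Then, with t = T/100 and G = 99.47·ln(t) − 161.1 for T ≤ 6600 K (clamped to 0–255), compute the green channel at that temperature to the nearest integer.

M_in = 10⁶/3184 = 314.07; M_out = 314.07 + (-114) = 200.07.
T_out = 10⁶/200.07 = 4998.2 K → 5000 K; t = 50.
G = 99.47·ln 50 − 161.1 = 99.47·3.9120 − 161.1 = 228.029.
Rounded: 228.

228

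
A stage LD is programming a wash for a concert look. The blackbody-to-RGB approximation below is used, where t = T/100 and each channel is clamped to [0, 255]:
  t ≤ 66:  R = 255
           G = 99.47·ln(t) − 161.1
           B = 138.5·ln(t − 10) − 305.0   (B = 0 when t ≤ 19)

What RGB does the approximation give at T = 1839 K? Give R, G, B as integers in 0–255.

t = 1839/100 = 18.39; the t ≤ 66 branch applies.
R = 255 by definition for t ≤ 66.
G = 99.47·ln 18.39 − 161.1 = 99.47·2.9118 − 161.1 = 128.537.
t = 18.39 ≤ 19, so B = 0.
Rounded: (255, 129, 0).

R=255, G=129, B=0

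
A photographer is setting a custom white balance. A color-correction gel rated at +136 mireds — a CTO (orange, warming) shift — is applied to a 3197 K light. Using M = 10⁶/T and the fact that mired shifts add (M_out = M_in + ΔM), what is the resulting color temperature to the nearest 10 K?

M_in = 10⁶/3197 = 312.79 mireds.
M_out = 312.79 + (+136) = 448.79 mireds.
T_out = 10⁶/448.79 = 2228.2 K → 2230 K.

2230 K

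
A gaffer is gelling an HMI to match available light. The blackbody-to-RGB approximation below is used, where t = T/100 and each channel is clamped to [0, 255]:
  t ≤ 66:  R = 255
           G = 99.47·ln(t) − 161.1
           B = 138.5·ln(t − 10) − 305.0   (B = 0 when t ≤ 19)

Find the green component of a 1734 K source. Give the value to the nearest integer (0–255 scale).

t = 1734/100 = 17.34; the t ≤ 66 branch applies.
G = 99.47·ln 17.34 − 161.1 = 99.47·2.8530 − 161.1 = 122.689.
Rounded: 123.

123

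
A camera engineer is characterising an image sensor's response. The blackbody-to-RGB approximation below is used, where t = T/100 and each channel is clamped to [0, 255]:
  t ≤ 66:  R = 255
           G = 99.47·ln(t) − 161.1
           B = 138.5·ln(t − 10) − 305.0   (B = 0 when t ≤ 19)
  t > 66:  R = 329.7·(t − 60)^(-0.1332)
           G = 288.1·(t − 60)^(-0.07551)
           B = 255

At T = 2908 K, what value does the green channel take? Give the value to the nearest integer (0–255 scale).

t = 2908/100 = 29.08; the t ≤ 66 branch applies.
G = 99.47·ln 29.08 − 161.1 = 99.47·3.3701 − 161.1 = 174.119.
Rounded: 174.

174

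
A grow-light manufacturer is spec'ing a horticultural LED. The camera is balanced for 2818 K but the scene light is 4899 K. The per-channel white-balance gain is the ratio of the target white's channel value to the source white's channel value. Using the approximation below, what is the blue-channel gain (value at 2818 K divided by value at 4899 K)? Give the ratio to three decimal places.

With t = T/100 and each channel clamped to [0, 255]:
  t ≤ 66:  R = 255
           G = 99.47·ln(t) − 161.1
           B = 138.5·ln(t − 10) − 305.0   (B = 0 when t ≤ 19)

At 4899 K (t = 48.99):
  B = 138.5·ln(48.99 − 10) − 305.0 = 138.5·ln 38.99 − 305.0 = 138.5·3.6633 − 305.0 = 202.368.
At 2818 K (t = 28.18):
  B = 138.5·ln(28.18 − 10) − 305.0 = 138.5·ln 18.18 − 305.0 = 138.5·2.9003 − 305.0 = 96.695.
Gain = 96.695 / 202.368 = 0.4778 → 0.478.

0.478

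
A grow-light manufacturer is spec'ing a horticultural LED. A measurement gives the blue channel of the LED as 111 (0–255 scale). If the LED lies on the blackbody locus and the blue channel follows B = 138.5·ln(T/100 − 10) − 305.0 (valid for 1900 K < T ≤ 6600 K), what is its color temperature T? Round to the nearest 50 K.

3000 K

ln(t − 10) = (111 + 305.0) / 138.5 = 3.0036.
t − 10 = e^3.0036 = 20.158, so t = 30.158.
T = 100·t = 3016 K → 3000 K to the nearest 50 K.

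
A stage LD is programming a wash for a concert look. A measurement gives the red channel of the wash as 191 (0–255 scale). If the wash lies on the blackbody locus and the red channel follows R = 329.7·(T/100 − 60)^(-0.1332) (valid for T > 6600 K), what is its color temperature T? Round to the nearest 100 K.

12000 K

(t − 60)^(-0.1332) = 191/329.7 = 0.57931.
t − 60 = 0.57931^(1/-0.1332) = 0.57931^(-7.508) = 60.245, so t = 120.245.
T = 100·t = 12025 K → 12000 K to the nearest 100 K.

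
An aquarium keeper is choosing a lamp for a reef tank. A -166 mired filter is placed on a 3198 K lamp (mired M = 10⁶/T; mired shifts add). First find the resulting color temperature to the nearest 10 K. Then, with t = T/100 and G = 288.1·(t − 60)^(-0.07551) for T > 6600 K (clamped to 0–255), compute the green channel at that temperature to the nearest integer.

246

M_in = 10⁶/3198 = 312.70; M_out = 312.70 + (-166) = 146.70.
T_out = 10⁶/146.70 = 6816.8 K → 6820 K; t = 68.2.
G = 288.1·(68.2 − 60)^(-0.07551) = 288.1·8.2^(-0.07551) = 288.1·0.85310 = 245.777.
Rounded: 246.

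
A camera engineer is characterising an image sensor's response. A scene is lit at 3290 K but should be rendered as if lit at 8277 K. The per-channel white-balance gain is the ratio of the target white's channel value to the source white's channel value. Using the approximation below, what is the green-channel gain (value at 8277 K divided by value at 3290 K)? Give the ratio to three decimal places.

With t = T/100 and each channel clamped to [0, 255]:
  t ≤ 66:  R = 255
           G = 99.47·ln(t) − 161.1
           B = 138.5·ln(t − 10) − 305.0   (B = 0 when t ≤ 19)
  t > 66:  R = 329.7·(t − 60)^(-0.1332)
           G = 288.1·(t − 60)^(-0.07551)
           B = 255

1.221

At 3290 K (t = 32.9):
  G = 99.47·ln 32.9 − 161.1 = 99.47·3.4935 − 161.1 = 186.396.
At 8277 K (t = 82.77):
  G = 288.1·(82.77 − 60)^(-0.07551) = 288.1·22.77^(-0.07551) = 288.1·0.78978 = 227.535.
Gain = 227.535 / 186.396 = 1.2207 → 1.221.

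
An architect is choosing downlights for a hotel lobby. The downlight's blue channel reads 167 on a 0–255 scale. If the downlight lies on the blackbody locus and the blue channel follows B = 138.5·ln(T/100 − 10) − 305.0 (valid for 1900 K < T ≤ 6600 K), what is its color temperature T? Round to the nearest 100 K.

4000 K

ln(t − 10) = (167 + 305.0) / 138.5 = 3.4079.
t − 10 = e^3.4079 = 30.203, so t = 40.203.
T = 100·t = 4020 K → 4000 K to the nearest 100 K.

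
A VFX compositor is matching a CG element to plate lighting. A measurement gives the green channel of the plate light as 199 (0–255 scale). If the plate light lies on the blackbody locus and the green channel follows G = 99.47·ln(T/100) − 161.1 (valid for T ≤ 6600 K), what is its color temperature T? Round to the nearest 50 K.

ln t = (199 + 161.1) / 99.47 = 3.6202.
t = e^3.6202 = 37.345.
T = 100·t = 3734 K → 3750 K to the nearest 50 K.

3750 K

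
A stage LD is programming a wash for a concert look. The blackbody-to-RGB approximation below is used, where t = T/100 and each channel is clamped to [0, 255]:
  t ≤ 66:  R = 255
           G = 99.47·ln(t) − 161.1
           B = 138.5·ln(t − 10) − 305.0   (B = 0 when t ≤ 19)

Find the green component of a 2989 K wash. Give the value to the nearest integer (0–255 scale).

177

t = 2989/100 = 29.89; the t ≤ 66 branch applies.
G = 99.47·ln 29.89 − 161.1 = 99.47·3.3975 − 161.1 = 176.852.
Rounded: 177.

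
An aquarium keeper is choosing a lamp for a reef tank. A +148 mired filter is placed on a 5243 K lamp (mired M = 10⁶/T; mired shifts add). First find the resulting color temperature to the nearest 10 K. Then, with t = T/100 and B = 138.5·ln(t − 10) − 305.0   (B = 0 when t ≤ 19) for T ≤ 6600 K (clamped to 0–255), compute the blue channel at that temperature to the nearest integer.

106

M_in = 10⁶/5243 = 190.73; M_out = 190.73 + (+148) = 338.73.
T_out = 10⁶/338.73 = 2952.2 K → 2950 K; t = 29.5.
B = 138.5·ln(29.5 − 10) − 305.0 = 138.5·ln 19.5 − 305.0 = 138.5·2.9704 − 305.0 = 106.402.
Rounded: 106.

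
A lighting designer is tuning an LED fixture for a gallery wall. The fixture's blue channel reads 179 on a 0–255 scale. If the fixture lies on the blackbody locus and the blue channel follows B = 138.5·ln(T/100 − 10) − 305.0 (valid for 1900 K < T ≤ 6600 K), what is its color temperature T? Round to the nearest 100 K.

4300 K

ln(t − 10) = (179 + 305.0) / 138.5 = 3.4946.
t − 10 = e^3.4946 = 32.937, so t = 42.937.
T = 100·t = 4294 K → 4300 K to the nearest 100 K.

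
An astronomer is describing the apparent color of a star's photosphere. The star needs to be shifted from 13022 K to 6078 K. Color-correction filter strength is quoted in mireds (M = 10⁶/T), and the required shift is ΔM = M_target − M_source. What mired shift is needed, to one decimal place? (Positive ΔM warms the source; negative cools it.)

+87.7 mireds

M_source = 10⁶/13022 = 76.793; M_target = 10⁶/6078 = 164.528.
ΔM = 164.528 − 76.793 = 87.735 → +87.7 mireds, a warming shift.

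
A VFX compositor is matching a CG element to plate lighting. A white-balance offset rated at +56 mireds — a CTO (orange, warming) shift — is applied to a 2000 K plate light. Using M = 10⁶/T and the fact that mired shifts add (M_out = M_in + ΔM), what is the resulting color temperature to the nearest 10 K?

1800 K

M_in = 10⁶/2000 = 500.00 mireds.
M_out = 500.00 + (+56) = 556.00 mireds.
T_out = 10⁶/556.00 = 1798.6 K → 1800 K.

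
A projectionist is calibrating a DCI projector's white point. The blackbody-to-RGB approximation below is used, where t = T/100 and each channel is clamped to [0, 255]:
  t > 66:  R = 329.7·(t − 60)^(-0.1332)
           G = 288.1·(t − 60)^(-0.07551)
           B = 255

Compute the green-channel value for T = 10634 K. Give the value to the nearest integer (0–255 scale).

t = 10634/100 = 106.34; the t > 66 branch applies.
G = 288.1·(106.34 − 60)^(-0.07551) = 288.1·46.34^(-0.07551) = 288.1·0.74852 = 215.649.
Rounded: 216.

216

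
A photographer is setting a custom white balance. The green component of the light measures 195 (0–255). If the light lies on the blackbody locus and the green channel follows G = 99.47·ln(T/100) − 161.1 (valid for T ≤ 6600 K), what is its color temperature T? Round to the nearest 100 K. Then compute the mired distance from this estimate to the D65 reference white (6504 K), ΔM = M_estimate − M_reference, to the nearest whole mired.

+124 mireds

ln t = (195 + 161.1) / 99.47 = 3.5800.
t = e^3.5800 = 35.873.
T = 100·t = 3587 K → 3600 K to the nearest 100 K.
M_estimate = 10⁶/3600 = 277.78; M_reference = 10⁶/6504 = 153.75.
ΔM = 277.78 − 153.75 = 124.03 → +124 mireds.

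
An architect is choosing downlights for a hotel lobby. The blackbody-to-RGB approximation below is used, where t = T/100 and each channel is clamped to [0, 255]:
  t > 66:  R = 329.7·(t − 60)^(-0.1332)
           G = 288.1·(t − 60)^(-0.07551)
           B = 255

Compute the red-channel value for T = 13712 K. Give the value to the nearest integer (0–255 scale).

t = 13712/100 = 137.12; the t > 66 branch applies.
R = 329.7·(137.12 − 60)^(-0.1332) = 329.7·77.12^(-0.1332) = 329.7·0.56057 = 184.820.
Rounded: 185.

185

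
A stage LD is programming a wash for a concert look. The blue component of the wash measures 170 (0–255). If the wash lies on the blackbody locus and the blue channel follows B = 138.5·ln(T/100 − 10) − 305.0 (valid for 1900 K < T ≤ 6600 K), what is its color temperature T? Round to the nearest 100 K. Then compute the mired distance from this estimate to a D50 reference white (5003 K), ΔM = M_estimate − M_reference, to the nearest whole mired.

+44 mireds

ln(t − 10) = (170 + 305.0) / 138.5 = 3.4296.
t − 10 = e^3.4296 = 30.864, so t = 40.864.
T = 100·t = 4086 K → 4100 K to the nearest 100 K.
M_estimate = 10⁶/4100 = 243.90; M_reference = 10⁶/5003 = 199.88.
ΔM = 243.90 − 199.88 = 44.02 → +44 mireds.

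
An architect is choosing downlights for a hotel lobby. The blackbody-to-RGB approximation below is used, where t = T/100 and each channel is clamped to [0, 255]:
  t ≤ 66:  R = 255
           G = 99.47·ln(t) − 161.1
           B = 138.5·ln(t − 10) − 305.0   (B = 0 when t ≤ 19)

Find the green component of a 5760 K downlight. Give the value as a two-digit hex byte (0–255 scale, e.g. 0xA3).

t = 5760/100 = 57.6; the t ≤ 66 branch applies.
G = 99.47·ln 57.6 − 161.1 = 99.47·4.0535 − 161.1 = 242.104.
Rounded: 242; in hex, 0xF2.

0xF2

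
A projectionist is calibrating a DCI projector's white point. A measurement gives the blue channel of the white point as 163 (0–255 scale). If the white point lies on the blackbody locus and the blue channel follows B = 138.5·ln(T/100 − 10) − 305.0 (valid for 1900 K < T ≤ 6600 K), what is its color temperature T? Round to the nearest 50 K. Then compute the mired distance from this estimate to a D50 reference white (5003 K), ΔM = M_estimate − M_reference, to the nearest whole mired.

+53 mireds

ln(t − 10) = (163 + 305.0) / 138.5 = 3.3791.
t − 10 = e^3.3791 = 29.343, so t = 39.343.
T = 100·t = 3934 K → 3950 K to the nearest 50 K.
M_estimate = 10⁶/3950 = 253.16; M_reference = 10⁶/5003 = 199.88.
ΔM = 253.16 − 199.88 = 53.28 → +53 mireds.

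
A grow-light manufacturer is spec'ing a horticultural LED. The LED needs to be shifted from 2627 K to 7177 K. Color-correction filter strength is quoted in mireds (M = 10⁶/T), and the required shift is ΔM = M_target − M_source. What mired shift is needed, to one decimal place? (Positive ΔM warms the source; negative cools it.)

-241.3 mireds

M_source = 10⁶/2627 = 380.662; M_target = 10⁶/7177 = 139.334.
ΔM = 139.334 − 380.662 = -241.328 → -241.3 mireds, a cooling shift.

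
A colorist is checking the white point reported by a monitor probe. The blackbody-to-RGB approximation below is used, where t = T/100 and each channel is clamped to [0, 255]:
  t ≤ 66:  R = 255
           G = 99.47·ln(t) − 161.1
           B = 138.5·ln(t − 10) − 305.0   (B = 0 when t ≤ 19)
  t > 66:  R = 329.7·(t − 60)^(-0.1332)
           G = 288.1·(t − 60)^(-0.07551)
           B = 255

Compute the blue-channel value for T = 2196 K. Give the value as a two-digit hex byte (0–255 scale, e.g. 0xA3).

t = 2196/100 = 21.96; the t ≤ 66 branch applies.
B = 138.5·ln(21.96 − 10) − 305.0 = 138.5·ln 11.96 − 305.0 = 138.5·2.4816 − 305.0 = 38.697.
Rounded: 39; in hex, 0x27.

0x27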